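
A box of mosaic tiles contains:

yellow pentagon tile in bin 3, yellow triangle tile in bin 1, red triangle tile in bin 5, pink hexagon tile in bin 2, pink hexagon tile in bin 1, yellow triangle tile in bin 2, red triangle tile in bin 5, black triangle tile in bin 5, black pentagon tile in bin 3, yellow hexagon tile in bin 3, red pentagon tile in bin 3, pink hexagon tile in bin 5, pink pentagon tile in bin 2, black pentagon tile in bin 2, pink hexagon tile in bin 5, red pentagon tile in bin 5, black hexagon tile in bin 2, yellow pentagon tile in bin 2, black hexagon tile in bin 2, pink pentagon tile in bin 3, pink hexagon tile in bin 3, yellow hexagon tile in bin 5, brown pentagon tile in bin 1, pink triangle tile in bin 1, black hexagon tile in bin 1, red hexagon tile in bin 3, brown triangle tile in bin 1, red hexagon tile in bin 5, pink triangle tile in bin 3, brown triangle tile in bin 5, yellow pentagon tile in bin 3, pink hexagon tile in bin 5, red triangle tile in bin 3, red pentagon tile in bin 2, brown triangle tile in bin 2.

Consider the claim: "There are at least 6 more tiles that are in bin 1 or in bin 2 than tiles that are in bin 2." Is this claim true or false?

True

|tiles in bin 1 or in bin 2| = 15.
|tiles in bin 2| = 9.
The claim requires 15 − 9 = 6 ≥ 6, which holds.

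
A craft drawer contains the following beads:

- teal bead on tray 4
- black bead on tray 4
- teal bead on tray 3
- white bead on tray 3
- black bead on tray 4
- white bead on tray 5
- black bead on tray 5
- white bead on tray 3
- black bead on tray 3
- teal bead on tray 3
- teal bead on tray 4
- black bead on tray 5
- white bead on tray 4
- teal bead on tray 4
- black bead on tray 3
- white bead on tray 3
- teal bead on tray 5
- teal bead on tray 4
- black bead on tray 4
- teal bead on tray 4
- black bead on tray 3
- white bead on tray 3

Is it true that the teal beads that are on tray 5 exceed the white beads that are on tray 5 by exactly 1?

There is 1 teal bead on tray 5.
There is 1 white bead on tray 5.
The claim requires 1 − 1 (= 0) to equal 1, which does not hold.

False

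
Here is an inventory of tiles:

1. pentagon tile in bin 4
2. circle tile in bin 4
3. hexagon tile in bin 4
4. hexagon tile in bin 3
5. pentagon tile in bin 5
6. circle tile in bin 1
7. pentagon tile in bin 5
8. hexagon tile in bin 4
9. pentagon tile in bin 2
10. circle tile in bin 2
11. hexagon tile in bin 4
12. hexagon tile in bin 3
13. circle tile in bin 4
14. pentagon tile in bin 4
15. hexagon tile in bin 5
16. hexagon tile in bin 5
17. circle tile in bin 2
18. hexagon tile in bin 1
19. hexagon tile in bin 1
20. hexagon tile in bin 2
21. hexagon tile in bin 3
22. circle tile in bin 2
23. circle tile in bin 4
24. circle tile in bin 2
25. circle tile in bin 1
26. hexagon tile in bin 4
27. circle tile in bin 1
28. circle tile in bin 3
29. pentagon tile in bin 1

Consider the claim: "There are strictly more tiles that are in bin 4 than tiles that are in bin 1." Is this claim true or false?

tiles in bin 4: 9.
tiles in bin 1: 6.
The claim requires 9 > 6, which holds.

True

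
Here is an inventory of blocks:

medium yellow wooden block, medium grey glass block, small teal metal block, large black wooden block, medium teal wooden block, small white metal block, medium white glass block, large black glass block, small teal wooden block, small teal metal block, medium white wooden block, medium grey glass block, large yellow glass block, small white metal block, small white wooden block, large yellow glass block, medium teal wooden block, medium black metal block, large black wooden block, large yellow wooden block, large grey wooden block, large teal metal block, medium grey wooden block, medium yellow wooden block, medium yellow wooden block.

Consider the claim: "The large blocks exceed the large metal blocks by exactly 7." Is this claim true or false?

True

There are 8 large blocks.
There is 1 large metal block.
The claim requires 8 − 1 (= 7) to equal 7, which holds.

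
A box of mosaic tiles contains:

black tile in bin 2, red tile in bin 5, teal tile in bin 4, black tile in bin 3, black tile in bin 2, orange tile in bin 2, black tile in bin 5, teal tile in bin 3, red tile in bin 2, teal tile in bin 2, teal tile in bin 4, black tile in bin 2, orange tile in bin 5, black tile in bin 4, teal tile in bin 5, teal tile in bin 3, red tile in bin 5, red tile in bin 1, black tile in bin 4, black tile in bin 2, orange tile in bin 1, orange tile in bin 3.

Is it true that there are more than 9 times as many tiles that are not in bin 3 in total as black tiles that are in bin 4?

There are 18 tiles that are not in bin 3.
There are 2 black tiles in bin 4.
The claim requires 18 > 9 × 2 = 18, which does not hold.

False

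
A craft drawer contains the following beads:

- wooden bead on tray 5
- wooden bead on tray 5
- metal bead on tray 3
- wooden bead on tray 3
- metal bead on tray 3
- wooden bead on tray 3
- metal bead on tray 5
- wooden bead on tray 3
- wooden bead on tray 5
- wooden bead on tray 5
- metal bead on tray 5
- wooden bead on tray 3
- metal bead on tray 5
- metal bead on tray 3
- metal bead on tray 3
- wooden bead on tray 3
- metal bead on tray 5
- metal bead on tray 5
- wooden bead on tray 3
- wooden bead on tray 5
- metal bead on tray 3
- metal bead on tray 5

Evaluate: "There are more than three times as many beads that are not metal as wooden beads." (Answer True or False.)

There are 11 beads that are not metal.
There are 11 wooden beads.
The claim requires 11 > 3 × 11 = 33, which does not hold.

False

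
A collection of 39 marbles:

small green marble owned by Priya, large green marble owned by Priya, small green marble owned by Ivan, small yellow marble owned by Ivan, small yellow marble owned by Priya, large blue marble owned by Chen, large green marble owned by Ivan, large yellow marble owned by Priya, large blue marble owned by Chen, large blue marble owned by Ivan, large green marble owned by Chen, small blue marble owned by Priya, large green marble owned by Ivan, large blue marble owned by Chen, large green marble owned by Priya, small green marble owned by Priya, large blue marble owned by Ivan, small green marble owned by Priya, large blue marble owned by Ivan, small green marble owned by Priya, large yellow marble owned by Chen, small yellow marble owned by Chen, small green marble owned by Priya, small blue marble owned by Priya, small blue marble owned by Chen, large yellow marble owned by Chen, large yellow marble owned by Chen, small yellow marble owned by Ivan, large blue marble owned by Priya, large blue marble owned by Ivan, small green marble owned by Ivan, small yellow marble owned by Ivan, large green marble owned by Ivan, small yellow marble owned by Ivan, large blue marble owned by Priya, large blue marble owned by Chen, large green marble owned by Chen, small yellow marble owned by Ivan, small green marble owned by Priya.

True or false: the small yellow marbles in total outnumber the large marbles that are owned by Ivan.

small yellow marbles: 7.
large marbles owned by Ivan: 7.
The claim requires 7 > 7, which does not hold.

False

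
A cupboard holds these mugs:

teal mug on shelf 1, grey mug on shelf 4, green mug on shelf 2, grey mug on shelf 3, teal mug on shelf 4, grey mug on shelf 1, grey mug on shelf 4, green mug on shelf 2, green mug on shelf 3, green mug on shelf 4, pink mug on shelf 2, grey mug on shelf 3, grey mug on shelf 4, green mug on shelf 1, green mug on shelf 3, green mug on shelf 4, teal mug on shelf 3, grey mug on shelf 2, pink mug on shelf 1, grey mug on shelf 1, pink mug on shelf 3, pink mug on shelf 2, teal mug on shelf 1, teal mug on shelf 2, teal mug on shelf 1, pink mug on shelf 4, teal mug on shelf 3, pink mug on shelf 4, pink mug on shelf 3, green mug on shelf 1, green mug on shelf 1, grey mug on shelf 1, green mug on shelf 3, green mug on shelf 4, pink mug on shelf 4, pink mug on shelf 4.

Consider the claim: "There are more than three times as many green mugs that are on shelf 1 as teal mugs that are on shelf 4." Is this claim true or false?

|green mugs on shelf 1| = 3.
|teal mugs on shelf 4| = 1.
The claim requires 3 > 3 × 1 = 3, which does not hold.

False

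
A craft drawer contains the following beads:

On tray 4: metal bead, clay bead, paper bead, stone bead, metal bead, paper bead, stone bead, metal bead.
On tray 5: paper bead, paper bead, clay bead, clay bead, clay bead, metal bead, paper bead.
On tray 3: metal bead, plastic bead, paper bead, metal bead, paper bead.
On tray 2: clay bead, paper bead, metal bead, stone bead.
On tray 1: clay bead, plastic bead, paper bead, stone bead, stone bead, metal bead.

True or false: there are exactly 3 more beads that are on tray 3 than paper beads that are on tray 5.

False

beads on tray 3: 5.
paper beads on tray 5: 3.
The claim requires 5 − 3 (= 2) to equal 3, which does not hold.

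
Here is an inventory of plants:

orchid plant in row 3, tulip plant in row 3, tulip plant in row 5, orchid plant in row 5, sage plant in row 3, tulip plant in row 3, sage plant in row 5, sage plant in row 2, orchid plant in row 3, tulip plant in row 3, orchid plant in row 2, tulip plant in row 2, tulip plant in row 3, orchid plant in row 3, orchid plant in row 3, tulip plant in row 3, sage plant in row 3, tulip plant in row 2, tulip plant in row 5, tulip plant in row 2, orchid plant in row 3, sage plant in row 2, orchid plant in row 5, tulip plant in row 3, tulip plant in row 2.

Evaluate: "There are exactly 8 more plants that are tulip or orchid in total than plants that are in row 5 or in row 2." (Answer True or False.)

True

|plants that are tulip or orchid| = 20.
|plants in row 5 or in row 2| = 12.
The claim requires 20 − 12 (= 8) to equal 8, which holds.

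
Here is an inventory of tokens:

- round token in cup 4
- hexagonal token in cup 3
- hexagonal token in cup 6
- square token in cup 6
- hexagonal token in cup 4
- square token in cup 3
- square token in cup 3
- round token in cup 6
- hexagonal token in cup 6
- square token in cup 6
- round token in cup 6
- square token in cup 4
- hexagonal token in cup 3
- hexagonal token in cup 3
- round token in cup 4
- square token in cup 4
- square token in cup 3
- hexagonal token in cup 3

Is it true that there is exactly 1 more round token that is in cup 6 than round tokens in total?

False

|round tokens in cup 6| = 2.
|round tokens| = 4.
The claim requires 2 − 4 (= -2) to equal 1, which does not hold.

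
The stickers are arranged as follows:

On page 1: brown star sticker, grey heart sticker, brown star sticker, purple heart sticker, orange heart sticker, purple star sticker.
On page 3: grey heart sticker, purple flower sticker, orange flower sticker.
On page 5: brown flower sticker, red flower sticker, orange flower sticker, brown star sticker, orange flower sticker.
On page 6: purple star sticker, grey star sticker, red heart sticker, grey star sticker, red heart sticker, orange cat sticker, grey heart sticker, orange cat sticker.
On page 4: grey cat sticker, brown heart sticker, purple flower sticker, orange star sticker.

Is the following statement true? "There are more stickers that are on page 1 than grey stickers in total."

stickers on page 1: 6.
grey stickers: 6.
The claim requires 6 > 6, which does not hold.

False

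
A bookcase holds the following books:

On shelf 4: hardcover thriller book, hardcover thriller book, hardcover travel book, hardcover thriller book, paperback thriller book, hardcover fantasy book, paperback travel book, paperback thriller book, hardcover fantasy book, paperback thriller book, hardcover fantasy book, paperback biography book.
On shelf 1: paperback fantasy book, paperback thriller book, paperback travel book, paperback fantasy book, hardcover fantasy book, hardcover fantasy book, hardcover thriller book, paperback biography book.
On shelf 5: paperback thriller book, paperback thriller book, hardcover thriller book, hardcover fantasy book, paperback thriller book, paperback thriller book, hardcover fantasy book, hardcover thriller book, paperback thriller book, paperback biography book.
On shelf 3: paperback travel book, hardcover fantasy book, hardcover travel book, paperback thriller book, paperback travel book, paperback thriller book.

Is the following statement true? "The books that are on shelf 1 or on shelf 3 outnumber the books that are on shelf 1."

True

|books on shelf 1 or on shelf 3| = 14.
|books on shelf 1| = 8.
The claim requires 14 > 8, which holds.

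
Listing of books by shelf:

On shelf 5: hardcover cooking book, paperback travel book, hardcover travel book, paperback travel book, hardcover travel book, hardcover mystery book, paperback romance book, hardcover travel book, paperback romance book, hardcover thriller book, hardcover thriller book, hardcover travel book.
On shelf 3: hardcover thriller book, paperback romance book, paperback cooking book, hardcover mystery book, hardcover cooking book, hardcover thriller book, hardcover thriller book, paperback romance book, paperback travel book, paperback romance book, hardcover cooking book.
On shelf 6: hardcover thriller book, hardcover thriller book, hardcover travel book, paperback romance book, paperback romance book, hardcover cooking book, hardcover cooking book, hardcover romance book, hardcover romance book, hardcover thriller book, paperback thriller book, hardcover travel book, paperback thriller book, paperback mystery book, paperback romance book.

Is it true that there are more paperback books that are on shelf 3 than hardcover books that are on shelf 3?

False

paperback books on shelf 3: 5.
hardcover books on shelf 3: 6.
The claim requires 5 > 6, which does not hold.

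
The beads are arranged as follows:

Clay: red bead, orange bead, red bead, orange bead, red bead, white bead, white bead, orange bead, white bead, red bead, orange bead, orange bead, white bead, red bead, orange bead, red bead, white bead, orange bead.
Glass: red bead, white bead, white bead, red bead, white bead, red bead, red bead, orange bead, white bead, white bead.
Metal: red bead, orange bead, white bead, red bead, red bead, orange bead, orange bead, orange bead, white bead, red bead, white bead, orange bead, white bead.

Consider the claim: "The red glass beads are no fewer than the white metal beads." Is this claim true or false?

True

There are 4 red glass beads.
There are 4 white metal beads.
The claim requires 4 ≥ 4, which holds.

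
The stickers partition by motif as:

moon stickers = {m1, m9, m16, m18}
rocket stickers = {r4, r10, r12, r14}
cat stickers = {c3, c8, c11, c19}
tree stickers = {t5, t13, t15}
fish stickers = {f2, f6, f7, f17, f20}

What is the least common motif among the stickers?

Counts by motif: fish 5, cat 4, rocket 4, moon 4, tree 3.
The minimum is 3, held uniquely by tree.

tree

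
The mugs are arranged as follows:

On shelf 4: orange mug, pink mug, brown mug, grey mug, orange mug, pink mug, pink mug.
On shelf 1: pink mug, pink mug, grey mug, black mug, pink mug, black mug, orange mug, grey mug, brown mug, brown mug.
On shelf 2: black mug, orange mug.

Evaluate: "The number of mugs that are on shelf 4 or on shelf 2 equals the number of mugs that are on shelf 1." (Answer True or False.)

There are 9 mugs on shelf 4 or on shelf 2.
There are 10 mugs on shelf 1.
The claim requires 9 = 10, which does not hold.

False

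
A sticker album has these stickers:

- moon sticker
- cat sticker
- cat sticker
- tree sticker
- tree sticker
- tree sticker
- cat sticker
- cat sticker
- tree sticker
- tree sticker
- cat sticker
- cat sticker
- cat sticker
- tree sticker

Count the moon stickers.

1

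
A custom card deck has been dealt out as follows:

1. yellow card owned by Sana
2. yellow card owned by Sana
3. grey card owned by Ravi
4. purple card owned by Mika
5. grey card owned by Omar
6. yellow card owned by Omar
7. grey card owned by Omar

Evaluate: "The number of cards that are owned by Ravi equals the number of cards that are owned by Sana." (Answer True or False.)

Count of cards owned by Ravi: 1.
Count of cards owned by Sana: 2.
The claim requires 1 = 2, which does not hold.

False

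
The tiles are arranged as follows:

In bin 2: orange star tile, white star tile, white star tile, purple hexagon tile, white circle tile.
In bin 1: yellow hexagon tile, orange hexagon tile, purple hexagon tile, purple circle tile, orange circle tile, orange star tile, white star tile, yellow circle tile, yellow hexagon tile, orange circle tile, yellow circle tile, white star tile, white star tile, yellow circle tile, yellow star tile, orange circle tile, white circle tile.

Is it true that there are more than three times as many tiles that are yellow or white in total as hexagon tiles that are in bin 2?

tiles that are yellow or white: 13.
hexagon tiles in bin 2: 1.
The claim requires 13 > 3 × 1 = 3, which holds.

True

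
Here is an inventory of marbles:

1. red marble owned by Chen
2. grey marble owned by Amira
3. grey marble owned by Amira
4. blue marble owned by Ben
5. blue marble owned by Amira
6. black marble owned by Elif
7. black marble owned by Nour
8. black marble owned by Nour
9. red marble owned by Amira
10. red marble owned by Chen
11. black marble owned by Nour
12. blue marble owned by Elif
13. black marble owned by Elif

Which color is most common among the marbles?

Counts by color: black 5, red 3, blue 3, grey 2.
The maximum is 5, held uniquely by black.

black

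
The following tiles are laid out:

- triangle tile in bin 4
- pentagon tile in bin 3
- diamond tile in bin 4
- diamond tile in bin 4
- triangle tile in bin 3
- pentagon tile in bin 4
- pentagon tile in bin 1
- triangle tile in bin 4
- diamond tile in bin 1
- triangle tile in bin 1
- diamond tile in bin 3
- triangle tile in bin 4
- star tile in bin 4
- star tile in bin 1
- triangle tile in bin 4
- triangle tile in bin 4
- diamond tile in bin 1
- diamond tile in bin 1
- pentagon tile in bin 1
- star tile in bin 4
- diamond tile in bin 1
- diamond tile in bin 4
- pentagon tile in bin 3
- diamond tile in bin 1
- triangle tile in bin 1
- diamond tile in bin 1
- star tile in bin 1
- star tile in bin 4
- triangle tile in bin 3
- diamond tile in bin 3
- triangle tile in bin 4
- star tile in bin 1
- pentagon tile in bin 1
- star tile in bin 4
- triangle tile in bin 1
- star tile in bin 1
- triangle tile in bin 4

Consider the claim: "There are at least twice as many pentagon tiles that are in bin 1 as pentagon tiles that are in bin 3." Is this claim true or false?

pentagon tiles in bin 1: 3.
pentagon tiles in bin 3: 2.
The claim requires 3 ≥ 2 × 2 = 4, which does not hold.

False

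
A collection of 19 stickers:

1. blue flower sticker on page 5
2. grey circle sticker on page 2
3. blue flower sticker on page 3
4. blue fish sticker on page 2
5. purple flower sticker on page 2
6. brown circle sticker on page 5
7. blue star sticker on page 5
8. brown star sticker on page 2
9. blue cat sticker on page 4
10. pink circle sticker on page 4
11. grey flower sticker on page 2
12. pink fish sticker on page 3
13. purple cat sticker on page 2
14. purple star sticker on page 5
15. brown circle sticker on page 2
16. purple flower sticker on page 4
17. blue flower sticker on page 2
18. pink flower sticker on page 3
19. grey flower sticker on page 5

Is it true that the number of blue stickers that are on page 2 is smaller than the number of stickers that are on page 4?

There are 2 blue stickers on page 2.
There are 3 stickers on page 4.
The claim requires 2 < 3, which holds.

True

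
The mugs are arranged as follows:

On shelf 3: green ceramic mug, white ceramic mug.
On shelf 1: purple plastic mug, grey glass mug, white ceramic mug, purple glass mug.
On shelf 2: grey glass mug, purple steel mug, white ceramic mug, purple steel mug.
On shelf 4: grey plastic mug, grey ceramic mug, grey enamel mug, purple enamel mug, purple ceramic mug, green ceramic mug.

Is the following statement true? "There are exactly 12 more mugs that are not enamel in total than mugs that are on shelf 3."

True

|mugs that are not enamel| = 14.
|mugs on shelf 3| = 2.
The claim requires 14 − 2 (= 12) to equal 12, which holds.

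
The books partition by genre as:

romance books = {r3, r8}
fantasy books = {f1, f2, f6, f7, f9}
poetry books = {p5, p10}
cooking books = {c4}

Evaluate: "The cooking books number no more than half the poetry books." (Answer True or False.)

cooking books: 1.
poetry books: 2.
The claim requires 2 × 1 = 2 ≤ 2, which holds.

True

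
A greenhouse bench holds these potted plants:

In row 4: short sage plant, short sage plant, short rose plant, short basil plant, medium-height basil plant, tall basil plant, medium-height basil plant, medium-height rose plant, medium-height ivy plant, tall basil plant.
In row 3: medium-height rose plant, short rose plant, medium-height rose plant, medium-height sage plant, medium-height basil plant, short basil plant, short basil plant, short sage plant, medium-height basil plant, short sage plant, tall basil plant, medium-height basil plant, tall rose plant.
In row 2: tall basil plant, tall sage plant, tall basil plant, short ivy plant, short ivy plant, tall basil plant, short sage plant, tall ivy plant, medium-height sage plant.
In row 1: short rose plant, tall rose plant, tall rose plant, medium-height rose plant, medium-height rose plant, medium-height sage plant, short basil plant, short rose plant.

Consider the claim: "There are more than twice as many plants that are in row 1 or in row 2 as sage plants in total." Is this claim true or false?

False

|plants in row 1 or in row 2| = 17.
|sage plants| = 9.
The claim requires 17 > 2 × 9 = 18, which does not hold.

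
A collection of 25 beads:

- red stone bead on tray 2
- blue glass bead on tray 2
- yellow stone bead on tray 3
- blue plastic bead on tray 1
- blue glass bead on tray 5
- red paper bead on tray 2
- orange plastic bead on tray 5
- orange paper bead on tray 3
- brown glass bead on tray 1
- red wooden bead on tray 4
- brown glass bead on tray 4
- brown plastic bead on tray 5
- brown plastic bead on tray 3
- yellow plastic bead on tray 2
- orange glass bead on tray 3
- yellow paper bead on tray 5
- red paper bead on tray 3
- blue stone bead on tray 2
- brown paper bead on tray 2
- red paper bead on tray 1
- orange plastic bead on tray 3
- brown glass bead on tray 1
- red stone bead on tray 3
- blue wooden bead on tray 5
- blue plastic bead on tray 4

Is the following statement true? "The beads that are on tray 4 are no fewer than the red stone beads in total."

True

|beads on tray 4| = 3.
|red stone beads| = 2.
The claim requires 3 ≥ 2, which holds.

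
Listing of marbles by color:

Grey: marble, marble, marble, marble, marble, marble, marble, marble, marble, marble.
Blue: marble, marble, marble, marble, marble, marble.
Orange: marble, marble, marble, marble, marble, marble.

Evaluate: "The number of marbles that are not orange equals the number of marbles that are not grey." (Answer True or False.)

|marbles that are not orange| = 16.
|marbles that are not grey| = 12.
The claim requires 16 = 12, which does not hold.

False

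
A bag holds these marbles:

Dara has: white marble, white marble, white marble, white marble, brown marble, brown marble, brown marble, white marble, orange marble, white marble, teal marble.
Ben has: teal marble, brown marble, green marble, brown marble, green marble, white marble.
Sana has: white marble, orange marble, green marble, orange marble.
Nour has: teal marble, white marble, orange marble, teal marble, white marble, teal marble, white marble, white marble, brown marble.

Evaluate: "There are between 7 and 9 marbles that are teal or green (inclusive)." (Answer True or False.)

|marbles that are teal or green| = 8.
The claim requires 7 ≤ 8 ≤ 9, which holds.

True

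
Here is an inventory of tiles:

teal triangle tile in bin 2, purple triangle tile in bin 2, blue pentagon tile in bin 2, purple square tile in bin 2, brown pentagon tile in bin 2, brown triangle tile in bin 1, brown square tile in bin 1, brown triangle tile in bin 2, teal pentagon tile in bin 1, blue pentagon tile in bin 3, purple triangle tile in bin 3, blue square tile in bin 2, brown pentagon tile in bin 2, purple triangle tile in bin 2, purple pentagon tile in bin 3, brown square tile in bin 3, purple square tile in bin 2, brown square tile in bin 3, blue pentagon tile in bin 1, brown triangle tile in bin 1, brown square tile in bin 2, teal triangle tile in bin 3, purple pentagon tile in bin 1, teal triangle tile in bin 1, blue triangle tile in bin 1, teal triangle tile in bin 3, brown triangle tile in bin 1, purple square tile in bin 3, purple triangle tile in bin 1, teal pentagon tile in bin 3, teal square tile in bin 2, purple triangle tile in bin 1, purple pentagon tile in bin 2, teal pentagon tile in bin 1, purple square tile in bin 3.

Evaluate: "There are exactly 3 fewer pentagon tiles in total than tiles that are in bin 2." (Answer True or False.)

False

|pentagon tiles| = 11.
|tiles in bin 2| = 13.
The claim requires 13 − 11 (= 2) to equal 3, which does not hold.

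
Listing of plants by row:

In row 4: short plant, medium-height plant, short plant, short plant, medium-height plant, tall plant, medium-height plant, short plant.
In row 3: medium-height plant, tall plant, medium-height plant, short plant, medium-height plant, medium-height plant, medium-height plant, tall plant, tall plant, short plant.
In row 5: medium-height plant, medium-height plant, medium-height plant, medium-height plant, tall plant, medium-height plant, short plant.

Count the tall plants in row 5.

1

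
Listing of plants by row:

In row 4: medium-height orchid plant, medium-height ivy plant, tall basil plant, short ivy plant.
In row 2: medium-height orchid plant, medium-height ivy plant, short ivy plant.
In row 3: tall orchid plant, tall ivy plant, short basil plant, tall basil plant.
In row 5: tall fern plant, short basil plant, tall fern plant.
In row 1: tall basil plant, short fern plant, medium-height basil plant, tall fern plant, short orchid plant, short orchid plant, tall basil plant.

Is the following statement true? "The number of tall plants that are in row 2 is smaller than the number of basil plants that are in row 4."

True

There are 0 tall plants in row 2.
There is 1 basil plant in row 4.
The claim requires 0 < 1, which holds.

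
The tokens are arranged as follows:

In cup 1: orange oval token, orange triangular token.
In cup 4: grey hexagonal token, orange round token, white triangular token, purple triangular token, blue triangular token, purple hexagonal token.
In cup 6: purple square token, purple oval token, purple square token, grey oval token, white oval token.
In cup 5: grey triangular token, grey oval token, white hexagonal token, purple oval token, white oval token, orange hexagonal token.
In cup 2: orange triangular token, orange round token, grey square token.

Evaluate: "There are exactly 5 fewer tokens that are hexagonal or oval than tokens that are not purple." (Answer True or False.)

There are 11 tokens that are hexagonal or oval.
There are 16 tokens that are not purple.
The claim requires 16 − 11 (= 5) to equal 5, which holds.

True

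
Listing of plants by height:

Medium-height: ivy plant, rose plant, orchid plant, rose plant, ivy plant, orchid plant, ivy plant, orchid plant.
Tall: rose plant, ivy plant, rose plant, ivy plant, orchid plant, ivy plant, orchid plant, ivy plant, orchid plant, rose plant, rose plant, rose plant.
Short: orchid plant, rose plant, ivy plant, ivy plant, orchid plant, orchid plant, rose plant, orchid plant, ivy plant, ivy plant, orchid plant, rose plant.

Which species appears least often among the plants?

rose

Counts by species: ivy 11, orchid 11, rose 10.
The minimum is 10, held uniquely by rose.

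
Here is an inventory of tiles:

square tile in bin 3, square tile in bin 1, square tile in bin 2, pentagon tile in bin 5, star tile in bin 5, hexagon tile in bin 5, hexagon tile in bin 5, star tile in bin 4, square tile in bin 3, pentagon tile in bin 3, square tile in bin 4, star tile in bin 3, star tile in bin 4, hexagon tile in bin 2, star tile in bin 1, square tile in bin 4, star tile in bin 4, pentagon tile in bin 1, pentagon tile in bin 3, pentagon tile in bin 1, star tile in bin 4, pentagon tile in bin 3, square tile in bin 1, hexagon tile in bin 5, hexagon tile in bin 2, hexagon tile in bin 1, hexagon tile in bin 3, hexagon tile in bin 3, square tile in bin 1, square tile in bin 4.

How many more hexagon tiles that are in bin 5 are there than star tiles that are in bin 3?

2

hexagon tiles in bin 5: 3.
star tiles in bin 3: 1.
3 − 1 = 2.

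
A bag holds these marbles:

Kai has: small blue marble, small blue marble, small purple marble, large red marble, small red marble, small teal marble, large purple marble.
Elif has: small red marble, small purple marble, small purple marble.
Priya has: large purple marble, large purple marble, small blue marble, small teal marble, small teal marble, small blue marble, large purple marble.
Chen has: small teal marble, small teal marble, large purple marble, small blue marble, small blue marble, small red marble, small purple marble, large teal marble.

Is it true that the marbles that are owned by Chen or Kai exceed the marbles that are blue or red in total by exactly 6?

False

|marbles owned by Chen or Kai| = 15.
|marbles that are blue or red| = 10.
The claim requires 15 − 10 (= 5) to equal 6, which does not hold.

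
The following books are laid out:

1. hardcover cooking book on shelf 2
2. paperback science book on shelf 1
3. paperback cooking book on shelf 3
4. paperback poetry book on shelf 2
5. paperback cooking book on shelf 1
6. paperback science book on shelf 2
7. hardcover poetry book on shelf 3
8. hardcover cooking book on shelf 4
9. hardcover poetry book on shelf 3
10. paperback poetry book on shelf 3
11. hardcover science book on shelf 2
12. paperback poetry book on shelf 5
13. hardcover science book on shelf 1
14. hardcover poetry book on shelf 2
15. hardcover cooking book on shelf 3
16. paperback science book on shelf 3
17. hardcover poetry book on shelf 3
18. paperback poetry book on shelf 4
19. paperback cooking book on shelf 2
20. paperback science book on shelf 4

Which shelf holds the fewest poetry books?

shelf 1

Counts by shelf (restricted to poetry books): shelf 3→4, shelf 2→2, shelf 4→1, shelf 5→1, shelf 1→0.
The minimum is 0, held uniquely by shelf 1.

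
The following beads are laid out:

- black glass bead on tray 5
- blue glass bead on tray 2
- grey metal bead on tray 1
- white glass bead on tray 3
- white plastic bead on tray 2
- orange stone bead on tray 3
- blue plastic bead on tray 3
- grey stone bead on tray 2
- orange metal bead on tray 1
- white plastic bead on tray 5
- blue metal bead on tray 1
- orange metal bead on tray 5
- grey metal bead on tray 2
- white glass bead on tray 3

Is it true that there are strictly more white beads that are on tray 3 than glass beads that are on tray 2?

True

|white beads on tray 3| = 2.
|glass beads on tray 2| = 1.
The claim requires 2 > 1, which holds.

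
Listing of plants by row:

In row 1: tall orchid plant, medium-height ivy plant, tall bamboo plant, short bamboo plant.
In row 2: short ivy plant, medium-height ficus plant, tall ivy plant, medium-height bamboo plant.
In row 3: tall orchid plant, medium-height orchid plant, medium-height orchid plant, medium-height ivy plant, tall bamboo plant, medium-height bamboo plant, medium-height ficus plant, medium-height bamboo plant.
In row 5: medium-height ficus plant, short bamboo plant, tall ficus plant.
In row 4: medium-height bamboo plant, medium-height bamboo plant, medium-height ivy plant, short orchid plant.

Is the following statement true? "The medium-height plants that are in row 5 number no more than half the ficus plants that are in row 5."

True

medium-height plants in row 5: 1.
ficus plants in row 5: 2.
The claim requires 2 × 1 = 2 ≤ 2, which holds.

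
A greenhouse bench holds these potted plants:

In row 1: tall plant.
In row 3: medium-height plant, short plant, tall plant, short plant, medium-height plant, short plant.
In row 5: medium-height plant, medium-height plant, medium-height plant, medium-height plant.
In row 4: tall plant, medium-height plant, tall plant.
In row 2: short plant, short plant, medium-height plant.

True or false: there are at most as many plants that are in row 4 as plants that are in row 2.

True

plants in row 4: 3.
plants in row 2: 3.
The claim requires 3 ≤ 3, which holds.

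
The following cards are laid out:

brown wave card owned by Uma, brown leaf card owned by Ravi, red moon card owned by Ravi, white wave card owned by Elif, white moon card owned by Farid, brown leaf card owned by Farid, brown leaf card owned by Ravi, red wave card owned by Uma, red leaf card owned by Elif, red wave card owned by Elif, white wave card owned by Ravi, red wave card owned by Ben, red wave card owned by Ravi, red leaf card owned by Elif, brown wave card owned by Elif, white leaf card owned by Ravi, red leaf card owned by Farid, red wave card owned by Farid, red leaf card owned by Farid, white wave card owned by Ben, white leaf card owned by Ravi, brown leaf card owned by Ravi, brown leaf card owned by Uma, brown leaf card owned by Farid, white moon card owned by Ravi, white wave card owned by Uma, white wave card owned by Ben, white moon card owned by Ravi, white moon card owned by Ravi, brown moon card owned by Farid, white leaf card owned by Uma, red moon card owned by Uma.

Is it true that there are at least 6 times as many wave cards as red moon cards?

True

wave cards: 12.
red moon cards: 2.
The claim requires 12 ≥ 6 × 2 = 12, which holds.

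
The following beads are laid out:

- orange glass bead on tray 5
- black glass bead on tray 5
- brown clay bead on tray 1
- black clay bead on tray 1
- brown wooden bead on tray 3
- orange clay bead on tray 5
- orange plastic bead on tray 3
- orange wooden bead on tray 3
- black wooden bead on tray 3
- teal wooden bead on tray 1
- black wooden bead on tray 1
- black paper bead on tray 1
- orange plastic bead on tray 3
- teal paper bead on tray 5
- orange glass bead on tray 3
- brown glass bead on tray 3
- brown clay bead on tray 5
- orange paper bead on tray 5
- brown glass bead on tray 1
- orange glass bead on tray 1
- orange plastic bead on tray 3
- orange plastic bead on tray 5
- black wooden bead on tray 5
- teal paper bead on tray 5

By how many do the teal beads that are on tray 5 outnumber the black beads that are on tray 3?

1

teal beads on tray 5: 2.
black beads on tray 3: 1.
2 − 1 = 1.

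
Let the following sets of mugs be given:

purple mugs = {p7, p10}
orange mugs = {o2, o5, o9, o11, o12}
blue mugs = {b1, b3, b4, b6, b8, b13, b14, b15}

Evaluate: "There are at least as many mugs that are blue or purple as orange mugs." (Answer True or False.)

True

mugs that are blue or purple: 10.
orange mugs: 5.
The claim requires 10 ≥ 5, which holds.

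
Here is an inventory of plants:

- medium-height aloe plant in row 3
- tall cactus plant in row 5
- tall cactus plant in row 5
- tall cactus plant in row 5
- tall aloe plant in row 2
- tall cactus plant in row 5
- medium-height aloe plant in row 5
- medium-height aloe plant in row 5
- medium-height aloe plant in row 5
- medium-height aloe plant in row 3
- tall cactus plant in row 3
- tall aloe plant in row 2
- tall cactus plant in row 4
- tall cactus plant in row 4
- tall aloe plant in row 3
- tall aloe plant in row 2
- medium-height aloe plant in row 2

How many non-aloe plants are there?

Total plants: 17; with the excluded value: 10; remaining 17 − 10 = 7.

7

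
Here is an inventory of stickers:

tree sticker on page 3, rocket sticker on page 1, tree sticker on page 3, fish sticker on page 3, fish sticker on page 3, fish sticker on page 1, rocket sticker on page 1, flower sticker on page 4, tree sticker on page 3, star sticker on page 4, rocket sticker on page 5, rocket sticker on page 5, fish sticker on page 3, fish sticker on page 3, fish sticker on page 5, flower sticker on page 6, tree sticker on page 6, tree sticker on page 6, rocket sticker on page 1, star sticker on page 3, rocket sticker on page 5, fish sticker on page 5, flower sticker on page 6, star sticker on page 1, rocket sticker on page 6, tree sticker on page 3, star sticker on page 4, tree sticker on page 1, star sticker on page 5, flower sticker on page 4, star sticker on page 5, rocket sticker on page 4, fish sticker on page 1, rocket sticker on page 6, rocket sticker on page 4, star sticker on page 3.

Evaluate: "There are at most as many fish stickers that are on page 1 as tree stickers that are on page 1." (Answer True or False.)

|fish stickers on page 1| = 2.
|tree stickers on page 1| = 1.
The claim requires 2 ≤ 1, which does not hold.

False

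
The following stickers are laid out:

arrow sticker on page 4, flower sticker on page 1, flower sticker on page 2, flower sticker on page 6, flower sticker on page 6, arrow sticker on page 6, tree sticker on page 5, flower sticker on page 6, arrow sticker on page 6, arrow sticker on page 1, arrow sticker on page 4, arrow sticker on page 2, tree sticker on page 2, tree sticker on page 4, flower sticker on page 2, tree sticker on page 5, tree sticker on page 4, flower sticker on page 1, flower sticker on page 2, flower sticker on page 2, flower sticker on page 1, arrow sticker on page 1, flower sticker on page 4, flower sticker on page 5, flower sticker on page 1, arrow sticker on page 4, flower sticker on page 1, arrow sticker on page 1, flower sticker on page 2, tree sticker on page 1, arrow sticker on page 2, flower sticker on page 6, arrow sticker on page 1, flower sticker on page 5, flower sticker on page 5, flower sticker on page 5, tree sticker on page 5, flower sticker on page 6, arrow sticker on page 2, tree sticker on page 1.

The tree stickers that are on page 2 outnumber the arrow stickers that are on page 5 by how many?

1

tree stickers on page 2: 1.
arrow stickers on page 5: 0.
1 − 0 = 1.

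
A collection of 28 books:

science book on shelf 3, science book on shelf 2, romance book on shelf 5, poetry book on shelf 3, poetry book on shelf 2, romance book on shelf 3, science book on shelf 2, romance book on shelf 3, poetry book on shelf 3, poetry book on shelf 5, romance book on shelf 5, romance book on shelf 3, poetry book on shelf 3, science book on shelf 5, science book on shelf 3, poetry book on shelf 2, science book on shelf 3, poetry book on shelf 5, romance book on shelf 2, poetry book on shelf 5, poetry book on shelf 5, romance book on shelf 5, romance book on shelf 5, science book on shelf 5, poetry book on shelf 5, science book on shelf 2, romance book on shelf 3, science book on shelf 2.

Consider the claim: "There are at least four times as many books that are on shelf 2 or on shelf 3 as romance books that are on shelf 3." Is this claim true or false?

True

|books on shelf 2 or on shelf 3| = 17.
|romance books on shelf 3| = 4.
The claim requires 17 ≥ 4 × 4 = 16, which holds.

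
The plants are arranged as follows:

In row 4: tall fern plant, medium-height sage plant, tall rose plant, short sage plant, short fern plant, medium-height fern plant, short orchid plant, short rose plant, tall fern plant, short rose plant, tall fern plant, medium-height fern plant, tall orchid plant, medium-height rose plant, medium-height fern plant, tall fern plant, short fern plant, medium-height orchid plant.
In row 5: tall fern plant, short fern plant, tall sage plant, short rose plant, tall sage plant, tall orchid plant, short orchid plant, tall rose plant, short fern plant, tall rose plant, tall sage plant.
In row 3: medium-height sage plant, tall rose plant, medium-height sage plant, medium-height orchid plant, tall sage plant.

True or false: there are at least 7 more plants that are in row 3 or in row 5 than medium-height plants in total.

|plants in row 3 or in row 5| = 16.
|medium-height plants| = 9.
The claim requires 16 − 9 = 7 ≥ 7, which holds.

True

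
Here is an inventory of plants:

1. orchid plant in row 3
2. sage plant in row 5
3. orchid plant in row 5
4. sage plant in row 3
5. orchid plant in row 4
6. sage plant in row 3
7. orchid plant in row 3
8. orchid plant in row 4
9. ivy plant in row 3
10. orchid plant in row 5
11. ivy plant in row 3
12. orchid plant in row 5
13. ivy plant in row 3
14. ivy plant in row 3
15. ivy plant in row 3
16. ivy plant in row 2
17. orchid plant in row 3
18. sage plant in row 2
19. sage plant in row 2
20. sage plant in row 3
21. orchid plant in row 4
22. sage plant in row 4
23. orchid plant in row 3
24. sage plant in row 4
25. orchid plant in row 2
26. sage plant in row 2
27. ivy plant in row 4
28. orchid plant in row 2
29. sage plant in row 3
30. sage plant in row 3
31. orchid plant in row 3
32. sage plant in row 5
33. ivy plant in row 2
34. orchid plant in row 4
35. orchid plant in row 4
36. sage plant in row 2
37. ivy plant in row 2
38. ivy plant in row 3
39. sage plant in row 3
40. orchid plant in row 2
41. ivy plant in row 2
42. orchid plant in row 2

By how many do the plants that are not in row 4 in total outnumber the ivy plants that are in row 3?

28

plants that are not in row 4: 34.
ivy plants in row 3: 6.
34 − 6 = 28.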